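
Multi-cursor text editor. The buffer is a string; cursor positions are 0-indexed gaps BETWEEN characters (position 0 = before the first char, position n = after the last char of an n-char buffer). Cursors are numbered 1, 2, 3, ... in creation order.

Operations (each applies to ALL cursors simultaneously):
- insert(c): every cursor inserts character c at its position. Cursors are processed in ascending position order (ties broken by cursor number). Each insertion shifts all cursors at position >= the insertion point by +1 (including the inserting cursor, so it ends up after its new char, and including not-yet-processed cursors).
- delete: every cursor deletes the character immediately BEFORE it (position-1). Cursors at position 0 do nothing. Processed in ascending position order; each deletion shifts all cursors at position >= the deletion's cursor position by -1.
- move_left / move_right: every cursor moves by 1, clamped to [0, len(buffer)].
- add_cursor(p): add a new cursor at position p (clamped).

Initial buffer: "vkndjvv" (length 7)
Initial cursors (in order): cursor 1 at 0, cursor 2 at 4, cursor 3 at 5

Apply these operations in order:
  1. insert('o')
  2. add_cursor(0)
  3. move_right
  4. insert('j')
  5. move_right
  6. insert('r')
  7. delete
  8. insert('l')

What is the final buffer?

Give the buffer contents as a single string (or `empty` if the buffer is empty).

Answer: ojvljklndojjolvjvl

Derivation:
After op 1 (insert('o')): buffer="ovkndojovv" (len 10), cursors c1@1 c2@6 c3@8, authorship 1....2.3..
After op 2 (add_cursor(0)): buffer="ovkndojovv" (len 10), cursors c4@0 c1@1 c2@6 c3@8, authorship 1....2.3..
After op 3 (move_right): buffer="ovkndojovv" (len 10), cursors c4@1 c1@2 c2@7 c3@9, authorship 1....2.3..
After op 4 (insert('j')): buffer="ojvjkndojjovjv" (len 14), cursors c4@2 c1@4 c2@10 c3@13, authorship 14.1...2.23.3.
After op 5 (move_right): buffer="ojvjkndojjovjv" (len 14), cursors c4@3 c1@5 c2@11 c3@14, authorship 14.1...2.23.3.
After op 6 (insert('r')): buffer="ojvrjkrndojjorvjvr" (len 18), cursors c4@4 c1@7 c2@14 c3@18, authorship 14.41.1..2.232.3.3
After op 7 (delete): buffer="ojvjkndojjovjv" (len 14), cursors c4@3 c1@5 c2@11 c3@14, authorship 14.1...2.23.3.
After op 8 (insert('l')): buffer="ojvljklndojjolvjvl" (len 18), cursors c4@4 c1@7 c2@14 c3@18, authorship 14.41.1..2.232.3.3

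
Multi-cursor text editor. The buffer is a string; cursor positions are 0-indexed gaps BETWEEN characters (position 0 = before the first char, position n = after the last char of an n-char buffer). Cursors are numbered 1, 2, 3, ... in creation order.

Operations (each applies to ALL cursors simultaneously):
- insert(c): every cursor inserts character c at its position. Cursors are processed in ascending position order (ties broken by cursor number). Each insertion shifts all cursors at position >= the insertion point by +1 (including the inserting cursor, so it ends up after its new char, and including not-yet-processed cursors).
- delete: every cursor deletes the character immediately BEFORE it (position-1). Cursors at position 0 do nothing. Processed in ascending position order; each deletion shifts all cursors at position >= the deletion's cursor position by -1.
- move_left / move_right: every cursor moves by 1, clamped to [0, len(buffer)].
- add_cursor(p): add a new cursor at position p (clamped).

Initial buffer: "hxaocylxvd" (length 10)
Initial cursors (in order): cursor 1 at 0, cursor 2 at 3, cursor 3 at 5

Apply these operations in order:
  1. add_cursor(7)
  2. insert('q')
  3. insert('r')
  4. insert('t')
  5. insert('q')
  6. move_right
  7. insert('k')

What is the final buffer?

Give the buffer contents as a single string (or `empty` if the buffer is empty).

After op 1 (add_cursor(7)): buffer="hxaocylxvd" (len 10), cursors c1@0 c2@3 c3@5 c4@7, authorship ..........
After op 2 (insert('q')): buffer="qhxaqocqylqxvd" (len 14), cursors c1@1 c2@5 c3@8 c4@11, authorship 1...2..3..4...
After op 3 (insert('r')): buffer="qrhxaqrocqrylqrxvd" (len 18), cursors c1@2 c2@7 c3@11 c4@15, authorship 11...22..33..44...
After op 4 (insert('t')): buffer="qrthxaqrtocqrtylqrtxvd" (len 22), cursors c1@3 c2@9 c3@14 c4@19, authorship 111...222..333..444...
After op 5 (insert('q')): buffer="qrtqhxaqrtqocqrtqylqrtqxvd" (len 26), cursors c1@4 c2@11 c3@17 c4@23, authorship 1111...2222..3333..4444...
After op 6 (move_right): buffer="qrtqhxaqrtqocqrtqylqrtqxvd" (len 26), cursors c1@5 c2@12 c3@18 c4@24, authorship 1111...2222..3333..4444...
After op 7 (insert('k')): buffer="qrtqhkxaqrtqokcqrtqyklqrtqxkvd" (len 30), cursors c1@6 c2@14 c3@21 c4@28, authorship 1111.1..2222.2.3333.3.4444.4..

Answer: qrtqhkxaqrtqokcqrtqyklqrtqxkvd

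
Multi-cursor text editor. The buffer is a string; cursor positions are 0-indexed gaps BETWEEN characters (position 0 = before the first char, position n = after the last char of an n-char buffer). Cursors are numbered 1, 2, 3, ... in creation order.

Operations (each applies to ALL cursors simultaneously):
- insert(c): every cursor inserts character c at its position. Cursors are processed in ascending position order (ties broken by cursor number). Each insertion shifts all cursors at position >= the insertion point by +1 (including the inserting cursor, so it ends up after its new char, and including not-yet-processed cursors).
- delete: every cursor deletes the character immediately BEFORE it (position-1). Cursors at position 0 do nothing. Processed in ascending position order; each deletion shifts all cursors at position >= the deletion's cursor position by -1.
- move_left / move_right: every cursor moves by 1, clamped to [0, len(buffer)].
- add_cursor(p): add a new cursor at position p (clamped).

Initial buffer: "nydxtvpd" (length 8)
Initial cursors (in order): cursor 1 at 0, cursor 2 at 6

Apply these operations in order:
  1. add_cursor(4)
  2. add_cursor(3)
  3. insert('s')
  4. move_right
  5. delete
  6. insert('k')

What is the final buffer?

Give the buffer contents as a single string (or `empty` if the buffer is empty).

After op 1 (add_cursor(4)): buffer="nydxtvpd" (len 8), cursors c1@0 c3@4 c2@6, authorship ........
After op 2 (add_cursor(3)): buffer="nydxtvpd" (len 8), cursors c1@0 c4@3 c3@4 c2@6, authorship ........
After op 3 (insert('s')): buffer="snydsxstvspd" (len 12), cursors c1@1 c4@5 c3@7 c2@10, authorship 1...4.3..2..
After op 4 (move_right): buffer="snydsxstvspd" (len 12), cursors c1@2 c4@6 c3@8 c2@11, authorship 1...4.3..2..
After op 5 (delete): buffer="sydssvsd" (len 8), cursors c1@1 c4@4 c3@5 c2@7, authorship 1..43.2.
After op 6 (insert('k')): buffer="skydskskvskd" (len 12), cursors c1@2 c4@6 c3@8 c2@11, authorship 11..4433.22.

Answer: skydskskvskd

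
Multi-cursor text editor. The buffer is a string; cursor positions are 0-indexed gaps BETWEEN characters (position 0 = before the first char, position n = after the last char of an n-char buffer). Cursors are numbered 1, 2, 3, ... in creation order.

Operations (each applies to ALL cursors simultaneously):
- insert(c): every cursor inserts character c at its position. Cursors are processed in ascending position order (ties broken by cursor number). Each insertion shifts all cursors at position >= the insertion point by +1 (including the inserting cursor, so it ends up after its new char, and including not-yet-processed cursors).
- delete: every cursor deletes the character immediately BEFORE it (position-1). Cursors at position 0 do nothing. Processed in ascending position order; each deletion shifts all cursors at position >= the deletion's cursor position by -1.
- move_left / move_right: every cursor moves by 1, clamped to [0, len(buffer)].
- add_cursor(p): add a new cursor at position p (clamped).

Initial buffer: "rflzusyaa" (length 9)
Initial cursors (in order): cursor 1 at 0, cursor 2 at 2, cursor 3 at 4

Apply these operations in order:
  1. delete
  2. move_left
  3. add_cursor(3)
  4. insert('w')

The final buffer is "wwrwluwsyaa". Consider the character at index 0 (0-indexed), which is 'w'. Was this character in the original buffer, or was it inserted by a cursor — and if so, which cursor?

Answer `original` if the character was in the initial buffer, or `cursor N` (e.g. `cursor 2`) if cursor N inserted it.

Answer: cursor 1

Derivation:
After op 1 (delete): buffer="rlusyaa" (len 7), cursors c1@0 c2@1 c3@2, authorship .......
After op 2 (move_left): buffer="rlusyaa" (len 7), cursors c1@0 c2@0 c3@1, authorship .......
After op 3 (add_cursor(3)): buffer="rlusyaa" (len 7), cursors c1@0 c2@0 c3@1 c4@3, authorship .......
After op 4 (insert('w')): buffer="wwrwluwsyaa" (len 11), cursors c1@2 c2@2 c3@4 c4@7, authorship 12.3..4....
Authorship (.=original, N=cursor N): 1 2 . 3 . . 4 . . . .
Index 0: author = 1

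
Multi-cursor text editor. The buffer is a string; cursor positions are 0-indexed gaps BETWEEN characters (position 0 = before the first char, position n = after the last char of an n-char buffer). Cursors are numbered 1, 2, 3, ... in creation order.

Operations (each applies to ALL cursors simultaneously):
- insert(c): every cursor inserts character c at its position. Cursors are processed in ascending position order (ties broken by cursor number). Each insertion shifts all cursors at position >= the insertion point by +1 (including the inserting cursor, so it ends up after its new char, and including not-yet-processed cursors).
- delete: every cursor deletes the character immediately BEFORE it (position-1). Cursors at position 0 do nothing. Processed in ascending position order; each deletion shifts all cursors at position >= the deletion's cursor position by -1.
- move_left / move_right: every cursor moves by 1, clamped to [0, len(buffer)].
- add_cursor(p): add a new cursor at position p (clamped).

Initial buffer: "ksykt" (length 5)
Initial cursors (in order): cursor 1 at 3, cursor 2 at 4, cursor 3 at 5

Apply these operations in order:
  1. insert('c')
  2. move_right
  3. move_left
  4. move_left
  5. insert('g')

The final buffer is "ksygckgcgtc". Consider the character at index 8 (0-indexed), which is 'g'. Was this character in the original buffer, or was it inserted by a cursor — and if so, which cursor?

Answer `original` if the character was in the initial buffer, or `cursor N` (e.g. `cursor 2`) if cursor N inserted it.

Answer: cursor 3

Derivation:
After op 1 (insert('c')): buffer="ksyckctc" (len 8), cursors c1@4 c2@6 c3@8, authorship ...1.2.3
After op 2 (move_right): buffer="ksyckctc" (len 8), cursors c1@5 c2@7 c3@8, authorship ...1.2.3
After op 3 (move_left): buffer="ksyckctc" (len 8), cursors c1@4 c2@6 c3@7, authorship ...1.2.3
After op 4 (move_left): buffer="ksyckctc" (len 8), cursors c1@3 c2@5 c3@6, authorship ...1.2.3
After op 5 (insert('g')): buffer="ksygckgcgtc" (len 11), cursors c1@4 c2@7 c3@9, authorship ...11.223.3
Authorship (.=original, N=cursor N): . . . 1 1 . 2 2 3 . 3
Index 8: author = 3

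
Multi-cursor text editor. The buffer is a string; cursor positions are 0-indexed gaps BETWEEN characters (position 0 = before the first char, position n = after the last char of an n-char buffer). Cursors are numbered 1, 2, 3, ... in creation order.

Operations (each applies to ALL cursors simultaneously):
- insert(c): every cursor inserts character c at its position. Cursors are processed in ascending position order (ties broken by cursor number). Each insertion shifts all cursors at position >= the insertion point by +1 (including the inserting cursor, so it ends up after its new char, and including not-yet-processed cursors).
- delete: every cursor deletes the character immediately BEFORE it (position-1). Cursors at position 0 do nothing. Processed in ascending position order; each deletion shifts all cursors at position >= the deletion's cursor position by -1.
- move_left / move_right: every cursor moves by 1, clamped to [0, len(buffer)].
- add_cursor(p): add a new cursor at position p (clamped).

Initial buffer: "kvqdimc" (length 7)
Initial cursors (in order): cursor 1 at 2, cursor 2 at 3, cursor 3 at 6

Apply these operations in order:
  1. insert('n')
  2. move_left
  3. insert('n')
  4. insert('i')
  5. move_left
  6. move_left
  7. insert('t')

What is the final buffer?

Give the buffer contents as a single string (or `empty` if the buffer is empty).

After op 1 (insert('n')): buffer="kvnqndimnc" (len 10), cursors c1@3 c2@5 c3@9, authorship ..1.2...3.
After op 2 (move_left): buffer="kvnqndimnc" (len 10), cursors c1@2 c2@4 c3@8, authorship ..1.2...3.
After op 3 (insert('n')): buffer="kvnnqnndimnnc" (len 13), cursors c1@3 c2@6 c3@11, authorship ..11.22...33.
After op 4 (insert('i')): buffer="kvninqnindimninc" (len 16), cursors c1@4 c2@8 c3@14, authorship ..111.222...333.
After op 5 (move_left): buffer="kvninqnindimninc" (len 16), cursors c1@3 c2@7 c3@13, authorship ..111.222...333.
After op 6 (move_left): buffer="kvninqnindimninc" (len 16), cursors c1@2 c2@6 c3@12, authorship ..111.222...333.
After op 7 (insert('t')): buffer="kvtninqtnindimtninc" (len 19), cursors c1@3 c2@8 c3@15, authorship ..1111.2222...3333.

Answer: kvtninqtnindimtninc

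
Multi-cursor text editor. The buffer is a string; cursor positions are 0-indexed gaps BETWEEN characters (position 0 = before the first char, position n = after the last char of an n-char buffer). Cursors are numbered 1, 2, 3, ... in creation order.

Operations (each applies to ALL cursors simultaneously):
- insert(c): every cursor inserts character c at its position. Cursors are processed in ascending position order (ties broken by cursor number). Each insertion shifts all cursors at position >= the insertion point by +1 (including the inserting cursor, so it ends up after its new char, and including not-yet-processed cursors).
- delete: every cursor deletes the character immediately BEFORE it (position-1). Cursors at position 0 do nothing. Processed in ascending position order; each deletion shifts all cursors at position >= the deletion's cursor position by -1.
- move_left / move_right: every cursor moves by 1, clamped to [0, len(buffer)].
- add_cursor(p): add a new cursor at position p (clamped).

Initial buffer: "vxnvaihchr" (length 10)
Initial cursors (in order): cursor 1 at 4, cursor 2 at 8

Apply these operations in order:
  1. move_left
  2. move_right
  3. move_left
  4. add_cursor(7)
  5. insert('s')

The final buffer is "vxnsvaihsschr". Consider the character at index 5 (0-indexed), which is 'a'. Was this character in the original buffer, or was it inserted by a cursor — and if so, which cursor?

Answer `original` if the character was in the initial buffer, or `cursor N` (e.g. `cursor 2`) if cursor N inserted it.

Answer: original

Derivation:
After op 1 (move_left): buffer="vxnvaihchr" (len 10), cursors c1@3 c2@7, authorship ..........
After op 2 (move_right): buffer="vxnvaihchr" (len 10), cursors c1@4 c2@8, authorship ..........
After op 3 (move_left): buffer="vxnvaihchr" (len 10), cursors c1@3 c2@7, authorship ..........
After op 4 (add_cursor(7)): buffer="vxnvaihchr" (len 10), cursors c1@3 c2@7 c3@7, authorship ..........
After op 5 (insert('s')): buffer="vxnsvaihsschr" (len 13), cursors c1@4 c2@10 c3@10, authorship ...1....23...
Authorship (.=original, N=cursor N): . . . 1 . . . . 2 3 . . .
Index 5: author = original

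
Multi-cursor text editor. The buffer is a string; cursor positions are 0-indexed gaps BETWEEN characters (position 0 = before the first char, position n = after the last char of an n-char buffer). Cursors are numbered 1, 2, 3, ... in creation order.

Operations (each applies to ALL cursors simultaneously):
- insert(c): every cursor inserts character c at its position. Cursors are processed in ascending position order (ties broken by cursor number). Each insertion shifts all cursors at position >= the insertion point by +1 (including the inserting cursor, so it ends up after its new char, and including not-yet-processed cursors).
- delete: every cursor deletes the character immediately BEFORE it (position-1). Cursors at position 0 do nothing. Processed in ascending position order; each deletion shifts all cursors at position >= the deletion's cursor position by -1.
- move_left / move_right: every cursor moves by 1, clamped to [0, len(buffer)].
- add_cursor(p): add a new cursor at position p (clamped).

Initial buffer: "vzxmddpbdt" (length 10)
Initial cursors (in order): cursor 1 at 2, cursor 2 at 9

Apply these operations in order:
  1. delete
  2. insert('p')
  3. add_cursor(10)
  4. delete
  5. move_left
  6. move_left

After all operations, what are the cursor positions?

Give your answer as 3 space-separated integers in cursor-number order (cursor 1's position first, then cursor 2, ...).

Answer: 0 5 5

Derivation:
After op 1 (delete): buffer="vxmddpbt" (len 8), cursors c1@1 c2@7, authorship ........
After op 2 (insert('p')): buffer="vpxmddpbpt" (len 10), cursors c1@2 c2@9, authorship .1......2.
After op 3 (add_cursor(10)): buffer="vpxmddpbpt" (len 10), cursors c1@2 c2@9 c3@10, authorship .1......2.
After op 4 (delete): buffer="vxmddpb" (len 7), cursors c1@1 c2@7 c3@7, authorship .......
After op 5 (move_left): buffer="vxmddpb" (len 7), cursors c1@0 c2@6 c3@6, authorship .......
After op 6 (move_left): buffer="vxmddpb" (len 7), cursors c1@0 c2@5 c3@5, authorship .......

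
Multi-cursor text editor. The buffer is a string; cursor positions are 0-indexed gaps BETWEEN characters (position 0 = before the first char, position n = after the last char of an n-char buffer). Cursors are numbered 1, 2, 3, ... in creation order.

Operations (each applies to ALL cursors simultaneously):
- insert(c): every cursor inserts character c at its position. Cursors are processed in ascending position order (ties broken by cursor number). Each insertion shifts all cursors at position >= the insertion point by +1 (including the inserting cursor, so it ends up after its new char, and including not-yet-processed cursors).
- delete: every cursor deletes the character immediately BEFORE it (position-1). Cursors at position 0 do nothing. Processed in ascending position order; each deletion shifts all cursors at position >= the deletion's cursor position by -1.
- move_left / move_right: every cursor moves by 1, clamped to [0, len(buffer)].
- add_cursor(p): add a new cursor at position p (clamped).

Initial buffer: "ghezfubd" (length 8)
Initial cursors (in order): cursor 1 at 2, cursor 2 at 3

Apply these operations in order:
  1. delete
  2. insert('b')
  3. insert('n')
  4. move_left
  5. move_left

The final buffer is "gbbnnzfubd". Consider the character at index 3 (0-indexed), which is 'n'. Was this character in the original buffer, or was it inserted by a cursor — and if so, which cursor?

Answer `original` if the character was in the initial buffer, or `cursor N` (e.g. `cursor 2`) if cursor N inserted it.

After op 1 (delete): buffer="gzfubd" (len 6), cursors c1@1 c2@1, authorship ......
After op 2 (insert('b')): buffer="gbbzfubd" (len 8), cursors c1@3 c2@3, authorship .12.....
After op 3 (insert('n')): buffer="gbbnnzfubd" (len 10), cursors c1@5 c2@5, authorship .1212.....
After op 4 (move_left): buffer="gbbnnzfubd" (len 10), cursors c1@4 c2@4, authorship .1212.....
After op 5 (move_left): buffer="gbbnnzfubd" (len 10), cursors c1@3 c2@3, authorship .1212.....
Authorship (.=original, N=cursor N): . 1 2 1 2 . . . . .
Index 3: author = 1

Answer: cursor 1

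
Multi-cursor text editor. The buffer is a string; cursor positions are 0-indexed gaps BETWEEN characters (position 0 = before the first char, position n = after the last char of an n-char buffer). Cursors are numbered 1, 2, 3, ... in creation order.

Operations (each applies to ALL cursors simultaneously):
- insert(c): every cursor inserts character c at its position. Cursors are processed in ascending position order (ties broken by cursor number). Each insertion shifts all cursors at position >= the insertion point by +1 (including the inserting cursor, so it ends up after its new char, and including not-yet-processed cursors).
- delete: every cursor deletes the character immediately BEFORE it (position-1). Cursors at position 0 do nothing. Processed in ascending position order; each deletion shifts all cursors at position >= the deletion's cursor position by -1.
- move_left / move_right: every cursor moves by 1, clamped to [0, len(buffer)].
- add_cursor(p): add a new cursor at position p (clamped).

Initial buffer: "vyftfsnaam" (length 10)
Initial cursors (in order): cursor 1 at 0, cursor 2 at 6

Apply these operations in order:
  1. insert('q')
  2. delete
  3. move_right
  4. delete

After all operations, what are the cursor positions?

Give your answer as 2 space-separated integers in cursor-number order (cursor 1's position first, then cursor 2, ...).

After op 1 (insert('q')): buffer="qvyftfsqnaam" (len 12), cursors c1@1 c2@8, authorship 1......2....
After op 2 (delete): buffer="vyftfsnaam" (len 10), cursors c1@0 c2@6, authorship ..........
After op 3 (move_right): buffer="vyftfsnaam" (len 10), cursors c1@1 c2@7, authorship ..........
After op 4 (delete): buffer="yftfsaam" (len 8), cursors c1@0 c2@5, authorship ........

Answer: 0 5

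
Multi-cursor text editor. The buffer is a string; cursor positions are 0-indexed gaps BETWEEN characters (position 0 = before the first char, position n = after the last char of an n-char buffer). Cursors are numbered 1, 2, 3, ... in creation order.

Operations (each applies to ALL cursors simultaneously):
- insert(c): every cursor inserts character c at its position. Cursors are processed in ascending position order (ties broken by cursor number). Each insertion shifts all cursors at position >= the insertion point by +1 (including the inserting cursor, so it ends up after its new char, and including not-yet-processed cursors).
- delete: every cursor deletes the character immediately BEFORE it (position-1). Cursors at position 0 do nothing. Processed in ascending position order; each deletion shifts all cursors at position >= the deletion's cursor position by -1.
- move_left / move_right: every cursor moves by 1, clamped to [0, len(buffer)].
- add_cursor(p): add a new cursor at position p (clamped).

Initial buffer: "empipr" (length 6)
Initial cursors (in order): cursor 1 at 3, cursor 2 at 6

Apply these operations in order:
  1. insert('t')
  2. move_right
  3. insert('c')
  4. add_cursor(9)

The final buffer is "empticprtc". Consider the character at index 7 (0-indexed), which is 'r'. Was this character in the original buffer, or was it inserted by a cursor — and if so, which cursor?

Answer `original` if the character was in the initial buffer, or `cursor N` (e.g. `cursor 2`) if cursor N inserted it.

Answer: original

Derivation:
After op 1 (insert('t')): buffer="emptiprt" (len 8), cursors c1@4 c2@8, authorship ...1...2
After op 2 (move_right): buffer="emptiprt" (len 8), cursors c1@5 c2@8, authorship ...1...2
After op 3 (insert('c')): buffer="empticprtc" (len 10), cursors c1@6 c2@10, authorship ...1.1..22
After op 4 (add_cursor(9)): buffer="empticprtc" (len 10), cursors c1@6 c3@9 c2@10, authorship ...1.1..22
Authorship (.=original, N=cursor N): . . . 1 . 1 . . 2 2
Index 7: author = original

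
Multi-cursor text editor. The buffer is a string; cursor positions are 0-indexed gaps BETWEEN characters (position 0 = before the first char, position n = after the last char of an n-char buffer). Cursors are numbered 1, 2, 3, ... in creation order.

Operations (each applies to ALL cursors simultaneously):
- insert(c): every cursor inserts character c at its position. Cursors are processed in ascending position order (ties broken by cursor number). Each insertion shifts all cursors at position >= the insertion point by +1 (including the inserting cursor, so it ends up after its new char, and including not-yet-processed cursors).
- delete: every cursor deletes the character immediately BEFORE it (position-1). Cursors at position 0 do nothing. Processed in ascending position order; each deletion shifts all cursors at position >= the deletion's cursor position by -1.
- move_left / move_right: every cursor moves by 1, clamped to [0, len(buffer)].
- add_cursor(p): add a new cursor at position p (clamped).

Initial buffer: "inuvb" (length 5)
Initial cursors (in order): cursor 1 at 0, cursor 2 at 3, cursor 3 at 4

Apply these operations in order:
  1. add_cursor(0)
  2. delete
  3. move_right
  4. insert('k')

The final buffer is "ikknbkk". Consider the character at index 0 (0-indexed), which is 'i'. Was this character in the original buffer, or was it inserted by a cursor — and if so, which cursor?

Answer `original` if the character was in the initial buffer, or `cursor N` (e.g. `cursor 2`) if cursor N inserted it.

After op 1 (add_cursor(0)): buffer="inuvb" (len 5), cursors c1@0 c4@0 c2@3 c3@4, authorship .....
After op 2 (delete): buffer="inb" (len 3), cursors c1@0 c4@0 c2@2 c3@2, authorship ...
After op 3 (move_right): buffer="inb" (len 3), cursors c1@1 c4@1 c2@3 c3@3, authorship ...
After op 4 (insert('k')): buffer="ikknbkk" (len 7), cursors c1@3 c4@3 c2@7 c3@7, authorship .14..23
Authorship (.=original, N=cursor N): . 1 4 . . 2 3
Index 0: author = original

Answer: original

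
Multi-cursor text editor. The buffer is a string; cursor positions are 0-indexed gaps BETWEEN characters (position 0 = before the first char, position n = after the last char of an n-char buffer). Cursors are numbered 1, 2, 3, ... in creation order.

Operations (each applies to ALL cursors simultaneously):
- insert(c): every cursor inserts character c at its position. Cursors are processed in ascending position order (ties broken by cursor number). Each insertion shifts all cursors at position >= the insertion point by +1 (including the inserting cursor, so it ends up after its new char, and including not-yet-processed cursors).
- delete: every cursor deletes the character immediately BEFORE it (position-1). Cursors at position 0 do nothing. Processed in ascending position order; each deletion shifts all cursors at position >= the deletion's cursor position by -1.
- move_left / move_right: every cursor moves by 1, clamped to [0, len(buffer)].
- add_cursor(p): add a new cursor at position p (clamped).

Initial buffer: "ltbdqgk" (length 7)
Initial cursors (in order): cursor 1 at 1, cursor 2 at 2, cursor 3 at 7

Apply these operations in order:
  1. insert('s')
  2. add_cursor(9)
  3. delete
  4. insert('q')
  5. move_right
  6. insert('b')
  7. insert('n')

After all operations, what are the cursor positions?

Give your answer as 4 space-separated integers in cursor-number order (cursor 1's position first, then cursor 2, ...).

After op 1 (insert('s')): buffer="lstsbdqgks" (len 10), cursors c1@2 c2@4 c3@10, authorship .1.2.....3
After op 2 (add_cursor(9)): buffer="lstsbdqgks" (len 10), cursors c1@2 c2@4 c4@9 c3@10, authorship .1.2.....3
After op 3 (delete): buffer="ltbdqg" (len 6), cursors c1@1 c2@2 c3@6 c4@6, authorship ......
After op 4 (insert('q')): buffer="lqtqbdqgqq" (len 10), cursors c1@2 c2@4 c3@10 c4@10, authorship .1.2....34
After op 5 (move_right): buffer="lqtqbdqgqq" (len 10), cursors c1@3 c2@5 c3@10 c4@10, authorship .1.2....34
After op 6 (insert('b')): buffer="lqtbqbbdqgqqbb" (len 14), cursors c1@4 c2@7 c3@14 c4@14, authorship .1.12.2...3434
After op 7 (insert('n')): buffer="lqtbnqbbndqgqqbbnn" (len 18), cursors c1@5 c2@9 c3@18 c4@18, authorship .1.112.22...343434

Answer: 5 9 18 18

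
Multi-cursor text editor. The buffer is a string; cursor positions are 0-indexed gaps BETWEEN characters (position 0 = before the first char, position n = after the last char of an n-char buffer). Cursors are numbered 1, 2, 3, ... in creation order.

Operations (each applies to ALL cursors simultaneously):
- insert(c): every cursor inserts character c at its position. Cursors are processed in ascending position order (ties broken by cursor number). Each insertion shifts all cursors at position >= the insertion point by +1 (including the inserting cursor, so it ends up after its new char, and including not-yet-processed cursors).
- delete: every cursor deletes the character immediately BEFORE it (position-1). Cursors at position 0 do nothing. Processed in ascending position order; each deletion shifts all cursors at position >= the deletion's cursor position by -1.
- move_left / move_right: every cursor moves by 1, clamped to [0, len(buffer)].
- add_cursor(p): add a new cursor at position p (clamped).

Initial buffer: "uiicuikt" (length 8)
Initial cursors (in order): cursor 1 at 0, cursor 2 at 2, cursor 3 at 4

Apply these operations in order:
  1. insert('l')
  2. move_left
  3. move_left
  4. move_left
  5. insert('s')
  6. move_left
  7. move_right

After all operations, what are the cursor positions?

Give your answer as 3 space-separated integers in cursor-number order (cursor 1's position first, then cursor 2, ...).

Answer: 1 3 7

Derivation:
After op 1 (insert('l')): buffer="luilicluikt" (len 11), cursors c1@1 c2@4 c3@7, authorship 1..2..3....
After op 2 (move_left): buffer="luilicluikt" (len 11), cursors c1@0 c2@3 c3@6, authorship 1..2..3....
After op 3 (move_left): buffer="luilicluikt" (len 11), cursors c1@0 c2@2 c3@5, authorship 1..2..3....
After op 4 (move_left): buffer="luilicluikt" (len 11), cursors c1@0 c2@1 c3@4, authorship 1..2..3....
After op 5 (insert('s')): buffer="slsuilsicluikt" (len 14), cursors c1@1 c2@3 c3@7, authorship 112..23..3....
After op 6 (move_left): buffer="slsuilsicluikt" (len 14), cursors c1@0 c2@2 c3@6, authorship 112..23..3....
After op 7 (move_right): buffer="slsuilsicluikt" (len 14), cursors c1@1 c2@3 c3@7, authorship 112..23..3....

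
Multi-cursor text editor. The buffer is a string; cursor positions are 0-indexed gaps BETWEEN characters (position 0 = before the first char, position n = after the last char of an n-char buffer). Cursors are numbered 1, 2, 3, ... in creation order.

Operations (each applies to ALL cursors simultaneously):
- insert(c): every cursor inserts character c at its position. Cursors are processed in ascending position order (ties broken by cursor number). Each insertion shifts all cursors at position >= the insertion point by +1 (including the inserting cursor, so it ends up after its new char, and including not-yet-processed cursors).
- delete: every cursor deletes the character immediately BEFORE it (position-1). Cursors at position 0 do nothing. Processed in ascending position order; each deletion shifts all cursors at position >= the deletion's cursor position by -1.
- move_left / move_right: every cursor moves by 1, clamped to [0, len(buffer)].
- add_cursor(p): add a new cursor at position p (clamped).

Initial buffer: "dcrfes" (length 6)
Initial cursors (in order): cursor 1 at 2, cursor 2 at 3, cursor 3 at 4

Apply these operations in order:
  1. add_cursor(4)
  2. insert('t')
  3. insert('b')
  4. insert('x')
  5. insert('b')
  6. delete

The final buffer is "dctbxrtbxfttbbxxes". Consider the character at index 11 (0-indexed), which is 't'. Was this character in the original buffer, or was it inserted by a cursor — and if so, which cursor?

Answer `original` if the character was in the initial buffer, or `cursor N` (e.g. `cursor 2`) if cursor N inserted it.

After op 1 (add_cursor(4)): buffer="dcrfes" (len 6), cursors c1@2 c2@3 c3@4 c4@4, authorship ......
After op 2 (insert('t')): buffer="dctrtfttes" (len 10), cursors c1@3 c2@5 c3@8 c4@8, authorship ..1.2.34..
After op 3 (insert('b')): buffer="dctbrtbfttbbes" (len 14), cursors c1@4 c2@7 c3@12 c4@12, authorship ..11.22.3434..
After op 4 (insert('x')): buffer="dctbxrtbxfttbbxxes" (len 18), cursors c1@5 c2@9 c3@16 c4@16, authorship ..111.222.343434..
After op 5 (insert('b')): buffer="dctbxbrtbxbfttbbxxbbes" (len 22), cursors c1@6 c2@11 c3@20 c4@20, authorship ..1111.2222.34343434..
After op 6 (delete): buffer="dctbxrtbxfttbbxxes" (len 18), cursors c1@5 c2@9 c3@16 c4@16, authorship ..111.222.343434..
Authorship (.=original, N=cursor N): . . 1 1 1 . 2 2 2 . 3 4 3 4 3 4 . .
Index 11: author = 4

Answer: cursor 4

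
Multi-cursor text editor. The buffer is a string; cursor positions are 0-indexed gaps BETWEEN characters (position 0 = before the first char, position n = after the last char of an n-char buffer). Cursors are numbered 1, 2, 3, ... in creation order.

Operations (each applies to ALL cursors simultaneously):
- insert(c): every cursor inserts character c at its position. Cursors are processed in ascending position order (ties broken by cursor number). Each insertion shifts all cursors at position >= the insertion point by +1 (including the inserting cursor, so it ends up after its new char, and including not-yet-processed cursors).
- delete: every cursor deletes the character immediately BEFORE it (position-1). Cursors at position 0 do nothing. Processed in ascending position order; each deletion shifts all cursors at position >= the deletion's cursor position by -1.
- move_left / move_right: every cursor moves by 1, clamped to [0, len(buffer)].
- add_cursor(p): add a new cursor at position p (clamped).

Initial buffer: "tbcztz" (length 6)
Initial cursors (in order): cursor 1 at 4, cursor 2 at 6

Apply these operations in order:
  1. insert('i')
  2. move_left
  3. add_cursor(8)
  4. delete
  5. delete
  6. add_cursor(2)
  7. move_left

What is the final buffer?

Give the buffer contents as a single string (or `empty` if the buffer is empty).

Answer: tb

Derivation:
After op 1 (insert('i')): buffer="tbczitzi" (len 8), cursors c1@5 c2@8, authorship ....1..2
After op 2 (move_left): buffer="tbczitzi" (len 8), cursors c1@4 c2@7, authorship ....1..2
After op 3 (add_cursor(8)): buffer="tbczitzi" (len 8), cursors c1@4 c2@7 c3@8, authorship ....1..2
After op 4 (delete): buffer="tbcit" (len 5), cursors c1@3 c2@5 c3@5, authorship ...1.
After op 5 (delete): buffer="tb" (len 2), cursors c1@2 c2@2 c3@2, authorship ..
After op 6 (add_cursor(2)): buffer="tb" (len 2), cursors c1@2 c2@2 c3@2 c4@2, authorship ..
After op 7 (move_left): buffer="tb" (len 2), cursors c1@1 c2@1 c3@1 c4@1, authorship ..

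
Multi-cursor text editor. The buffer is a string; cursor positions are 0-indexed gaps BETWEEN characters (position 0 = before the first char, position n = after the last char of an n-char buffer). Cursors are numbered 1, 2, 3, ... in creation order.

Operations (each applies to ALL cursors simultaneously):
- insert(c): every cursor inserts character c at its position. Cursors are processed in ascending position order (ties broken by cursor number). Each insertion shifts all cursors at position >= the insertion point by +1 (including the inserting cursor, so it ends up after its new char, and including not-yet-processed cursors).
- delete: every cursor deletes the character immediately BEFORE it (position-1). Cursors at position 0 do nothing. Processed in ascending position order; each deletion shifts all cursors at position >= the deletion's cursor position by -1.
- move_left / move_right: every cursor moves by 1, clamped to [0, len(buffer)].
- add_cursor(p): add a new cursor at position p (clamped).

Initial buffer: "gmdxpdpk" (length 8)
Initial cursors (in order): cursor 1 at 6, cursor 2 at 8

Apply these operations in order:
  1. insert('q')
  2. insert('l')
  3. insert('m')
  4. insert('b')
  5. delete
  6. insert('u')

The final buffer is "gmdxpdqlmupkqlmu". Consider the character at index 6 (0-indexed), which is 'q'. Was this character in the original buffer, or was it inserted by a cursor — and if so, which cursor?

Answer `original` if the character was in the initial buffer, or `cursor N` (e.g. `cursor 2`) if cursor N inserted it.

Answer: cursor 1

Derivation:
After op 1 (insert('q')): buffer="gmdxpdqpkq" (len 10), cursors c1@7 c2@10, authorship ......1..2
After op 2 (insert('l')): buffer="gmdxpdqlpkql" (len 12), cursors c1@8 c2@12, authorship ......11..22
After op 3 (insert('m')): buffer="gmdxpdqlmpkqlm" (len 14), cursors c1@9 c2@14, authorship ......111..222
After op 4 (insert('b')): buffer="gmdxpdqlmbpkqlmb" (len 16), cursors c1@10 c2@16, authorship ......1111..2222
After op 5 (delete): buffer="gmdxpdqlmpkqlm" (len 14), cursors c1@9 c2@14, authorship ......111..222
After op 6 (insert('u')): buffer="gmdxpdqlmupkqlmu" (len 16), cursors c1@10 c2@16, authorship ......1111..2222
Authorship (.=original, N=cursor N): . . . . . . 1 1 1 1 . . 2 2 2 2
Index 6: author = 1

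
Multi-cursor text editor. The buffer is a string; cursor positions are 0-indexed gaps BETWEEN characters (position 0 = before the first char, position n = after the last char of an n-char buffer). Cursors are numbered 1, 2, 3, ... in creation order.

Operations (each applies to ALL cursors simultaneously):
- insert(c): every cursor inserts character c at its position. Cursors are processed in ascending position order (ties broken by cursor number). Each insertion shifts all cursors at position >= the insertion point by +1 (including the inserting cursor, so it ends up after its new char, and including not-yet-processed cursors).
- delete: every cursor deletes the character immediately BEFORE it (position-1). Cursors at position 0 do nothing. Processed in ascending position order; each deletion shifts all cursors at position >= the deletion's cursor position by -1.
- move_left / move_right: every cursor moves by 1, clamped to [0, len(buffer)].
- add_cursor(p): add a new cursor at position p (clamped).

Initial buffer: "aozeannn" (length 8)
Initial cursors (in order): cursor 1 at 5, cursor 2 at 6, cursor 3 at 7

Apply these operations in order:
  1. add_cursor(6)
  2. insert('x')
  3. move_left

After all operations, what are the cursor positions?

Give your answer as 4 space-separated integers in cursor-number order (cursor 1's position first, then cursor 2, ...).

After op 1 (add_cursor(6)): buffer="aozeannn" (len 8), cursors c1@5 c2@6 c4@6 c3@7, authorship ........
After op 2 (insert('x')): buffer="aozeaxnxxnxn" (len 12), cursors c1@6 c2@9 c4@9 c3@11, authorship .....1.24.3.
After op 3 (move_left): buffer="aozeaxnxxnxn" (len 12), cursors c1@5 c2@8 c4@8 c3@10, authorship .....1.24.3.

Answer: 5 8 10 8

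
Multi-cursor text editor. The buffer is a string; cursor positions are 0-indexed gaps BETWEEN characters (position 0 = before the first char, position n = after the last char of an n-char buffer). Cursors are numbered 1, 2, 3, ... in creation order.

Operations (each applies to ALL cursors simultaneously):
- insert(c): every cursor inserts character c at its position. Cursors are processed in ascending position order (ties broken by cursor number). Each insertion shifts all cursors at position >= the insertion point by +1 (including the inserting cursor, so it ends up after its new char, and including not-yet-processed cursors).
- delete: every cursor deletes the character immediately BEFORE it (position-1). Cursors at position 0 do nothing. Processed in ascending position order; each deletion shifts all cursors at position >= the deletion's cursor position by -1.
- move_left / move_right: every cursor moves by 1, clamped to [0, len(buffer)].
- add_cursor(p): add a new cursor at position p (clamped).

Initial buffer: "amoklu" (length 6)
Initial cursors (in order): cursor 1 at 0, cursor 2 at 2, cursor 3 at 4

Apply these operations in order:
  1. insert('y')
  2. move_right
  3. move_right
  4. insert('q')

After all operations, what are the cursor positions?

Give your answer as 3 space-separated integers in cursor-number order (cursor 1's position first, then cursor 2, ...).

Answer: 4 8 12

Derivation:
After op 1 (insert('y')): buffer="yamyokylu" (len 9), cursors c1@1 c2@4 c3@7, authorship 1..2..3..
After op 2 (move_right): buffer="yamyokylu" (len 9), cursors c1@2 c2@5 c3@8, authorship 1..2..3..
After op 3 (move_right): buffer="yamyokylu" (len 9), cursors c1@3 c2@6 c3@9, authorship 1..2..3..
After op 4 (insert('q')): buffer="yamqyokqyluq" (len 12), cursors c1@4 c2@8 c3@12, authorship 1..12..23..3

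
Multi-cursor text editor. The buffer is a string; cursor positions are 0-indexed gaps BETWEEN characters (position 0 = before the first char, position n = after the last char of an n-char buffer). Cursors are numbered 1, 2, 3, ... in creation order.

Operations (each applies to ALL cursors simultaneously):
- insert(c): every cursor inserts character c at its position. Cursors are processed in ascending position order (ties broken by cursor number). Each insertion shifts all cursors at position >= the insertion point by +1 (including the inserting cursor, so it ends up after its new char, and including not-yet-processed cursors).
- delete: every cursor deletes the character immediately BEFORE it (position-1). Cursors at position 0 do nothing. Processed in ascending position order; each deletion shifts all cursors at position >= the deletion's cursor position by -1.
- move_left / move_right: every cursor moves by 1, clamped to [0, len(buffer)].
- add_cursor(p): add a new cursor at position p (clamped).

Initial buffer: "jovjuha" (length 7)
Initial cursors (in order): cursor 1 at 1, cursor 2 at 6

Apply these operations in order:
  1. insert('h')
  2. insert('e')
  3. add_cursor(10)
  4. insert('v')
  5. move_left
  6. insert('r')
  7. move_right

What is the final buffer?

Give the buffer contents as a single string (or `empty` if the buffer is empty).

Answer: jhervovjuhhevrrva

Derivation:
After op 1 (insert('h')): buffer="jhovjuhha" (len 9), cursors c1@2 c2@8, authorship .1.....2.
After op 2 (insert('e')): buffer="jheovjuhhea" (len 11), cursors c1@3 c2@10, authorship .11.....22.
After op 3 (add_cursor(10)): buffer="jheovjuhhea" (len 11), cursors c1@3 c2@10 c3@10, authorship .11.....22.
After op 4 (insert('v')): buffer="jhevovjuhhevva" (len 14), cursors c1@4 c2@13 c3@13, authorship .111.....2223.
After op 5 (move_left): buffer="jhevovjuhhevva" (len 14), cursors c1@3 c2@12 c3@12, authorship .111.....2223.
After op 6 (insert('r')): buffer="jhervovjuhhevrrva" (len 17), cursors c1@4 c2@15 c3@15, authorship .1111.....222233.
After op 7 (move_right): buffer="jhervovjuhhevrrva" (len 17), cursors c1@5 c2@16 c3@16, authorship .1111.....222233.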